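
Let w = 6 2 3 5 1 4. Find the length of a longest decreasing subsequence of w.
3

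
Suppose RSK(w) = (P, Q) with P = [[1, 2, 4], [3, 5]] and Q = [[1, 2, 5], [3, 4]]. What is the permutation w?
3 5 1 2 4

Reverse the RSK construction: for i from n down to 1, find the cell of Q containing i, remove the entry at that cell from P, and reverse-bump it up through P; the value ejected from row 1 is w(i).

Step i=5: Q has 5 at row 1, column 3; remove that cell from P, ejecting 4. So w(5) = 4. P is now [[1, 2], [3, 5]].
Step i=4: Q has 4 at row 2, column 2; remove 5 from row 2 of P and reverse-bump: 5 enters row 1 and ejects 2. So w(4) = 2. P is now [[1, 5], [3]].
Step i=3: Q has 3 at row 2, column 1; remove 3 from row 2 of P and reverse-bump: 3 enters row 1 and ejects 1. So w(3) = 1. P is now [[3, 5]].
Step i=2: Q has 2 at row 1, column 2; remove that cell from P, ejecting 5. So w(2) = 5. P is now [[3]].
Step i=1: Q has 1 at row 1, column 1; remove that cell from P, ejecting 3. So w(1) = 3. P is now [].

So w = 3 5 1 2 4.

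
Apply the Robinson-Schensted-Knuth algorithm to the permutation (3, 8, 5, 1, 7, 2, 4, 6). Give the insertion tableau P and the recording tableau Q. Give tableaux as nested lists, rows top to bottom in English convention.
Insert each entry of the permutation into P by Schensted row insertion, recording in Q the position of each new cell.

Insert 3: appended to row 1. P = [[3]], Q = [[1]].
Insert 8: appended to row 1. P = [[3, 8]], Q = [[1, 2]].
Insert 5: 5 bumps 8 from row 1; 8 starts row 2. P = [[3, 5], [8]], Q = [[1, 2], [3]].
Insert 1: 1 bumps 3 from row 1; 3 bumps 8 from row 2; 8 starts row 3. P = [[1, 5], [3], [8]], Q = [[1, 2], [3], [4]].
Insert 7: appended to row 1. P = [[1, 5, 7], [3], [8]], Q = [[1, 2, 5], [3], [4]].
Insert 2: 2 bumps 5 from row 1; 5 appends to row 2. P = [[1, 2, 7], [3, 5], [8]], Q = [[1, 2, 5], [3, 6], [4]].
Insert 4: 4 bumps 7 from row 1; 7 appends to row 2. P = [[1, 2, 4], [3, 5, 7], [8]], Q = [[1, 2, 5], [3, 6, 7], [4]].
Insert 6: appended to row 1. P = [[1, 2, 4, 6], [3, 5, 7], [8]], Q = [[1, 2, 5, 8], [3, 6, 7], [4]].

So P = [[1, 2, 4, 6], [3, 5, 7], [8]], Q = [[1, 2, 5, 8], [3, 6, 7], [4]].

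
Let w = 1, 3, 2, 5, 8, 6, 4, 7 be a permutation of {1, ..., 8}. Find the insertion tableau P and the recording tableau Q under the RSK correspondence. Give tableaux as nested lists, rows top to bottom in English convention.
P = [[1, 2, 4, 6, 7], [3, 5], [8]], Q = [[1, 2, 4, 5, 8], [3, 6], [7]]

Insert each entry of the permutation into P by Schensted row insertion, recording in Q the position of each new cell.

Insert 1: appended to row 1. P = [[1]].
Insert 3: appended to row 1. P = [[1, 3]].
Insert 2: 2 bumps 3 from row 1; 3 starts row 2. P = [[1, 2], [3]].
Insert 5: appended to row 1. P = [[1, 2, 5], [3]].
Insert 8: appended to row 1. P = [[1, 2, 5, 8], [3]].
Insert 6: 6 bumps 8 from row 1; 8 appends to row 2. P = [[1, 2, 5, 6], [3, 8]].
Insert 4: 4 bumps 5 from row 1; 5 bumps 8 from row 2; 8 starts row 3. P = [[1, 2, 4, 6], [3, 5], [8]].
Insert 7: appended to row 1. P = [[1, 2, 4, 6, 7], [3, 5], [8]].

So P = [[1, 2, 4, 6, 7], [3, 5], [8]], Q = [[1, 2, 4, 5, 8], [3, 6], [7]].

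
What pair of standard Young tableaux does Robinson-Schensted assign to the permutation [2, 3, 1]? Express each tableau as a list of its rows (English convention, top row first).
Insert each entry of the permutation into P by Schensted row insertion, recording in Q the position of each new cell.

Insert 2: appended to row 1. P = [[2]].
Insert 3: appended to row 1. P = [[2, 3]].
Insert 1: 1 bumps 2 from row 1; 2 starts row 2. P = [[1, 3], [2]].

So P = [[1, 3], [2]], Q = [[1, 2], [3]].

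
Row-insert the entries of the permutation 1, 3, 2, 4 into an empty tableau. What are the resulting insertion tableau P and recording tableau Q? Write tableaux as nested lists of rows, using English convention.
Insert each entry of the permutation into P by Schensted row insertion, recording in Q the position of each new cell.

Insert 1: appended to row 1. P = [[1]].
Insert 3: appended to row 1. P = [[1, 3]].
Insert 2: 2 bumps 3 from row 1; 3 starts row 2. P = [[1, 2], [3]].
Insert 4: appended to row 1. P = [[1, 2, 4], [3]].

So P = [[1, 2, 4], [3]], Q = [[1, 2, 4], [3]].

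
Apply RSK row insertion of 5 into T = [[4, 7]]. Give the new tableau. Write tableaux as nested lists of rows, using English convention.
[[4, 5], [7]]

In row 1, 5 replaces 7 (the leftmost entry greater than 5); 7 is bumped to row 2. 7 starts a new row 2. The new tableau is [[4, 5], [7]].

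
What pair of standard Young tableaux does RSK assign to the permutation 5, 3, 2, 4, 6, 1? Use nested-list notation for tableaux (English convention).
P = [[1, 4, 6], [2], [3], [5]], Q = [[1, 4, 5], [2], [3], [6]]

Insert each entry of the permutation into P by Schensted row insertion, recording in Q the position of each new cell.

Insert 5: appended to row 1. P = [[5]].
Insert 3: 3 bumps 5 from row 1; 5 starts row 2. P = [[3], [5]].
Insert 2: 2 bumps 3 from row 1; 3 bumps 5 from row 2; 5 starts row 3. P = [[2], [3], [5]].
Insert 4: appended to row 1. P = [[2, 4], [3], [5]].
Insert 6: appended to row 1. P = [[2, 4, 6], [3], [5]].
Insert 1: 1 bumps 2 from row 1; 2 bumps 3 from row 2; 3 bumps 5 from row 3; 5 starts row 4. P = [[1, 4, 6], [2], [3], [5]].

So P = [[1, 4, 6], [2], [3], [5]], Q = [[1, 4, 5], [2], [3], [6]].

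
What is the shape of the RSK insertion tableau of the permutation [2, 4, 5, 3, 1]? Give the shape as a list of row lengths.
[3, 1, 1]

Row-insert each entry into an empty tableau.

After inserting 2: P = [[2]].
After inserting 4: P = [[2, 4]].
After inserting 5: P = [[2, 4, 5]].
After inserting 3: P = [[2, 3, 5], [4]].
After inserting 1: P = [[1, 3, 5], [2], [4]].

The final insertion tableau P = [[1, 3, 5], [2], [4]] has shape [3, 1, 1].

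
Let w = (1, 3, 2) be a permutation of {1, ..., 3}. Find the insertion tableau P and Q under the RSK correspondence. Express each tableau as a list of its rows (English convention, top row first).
P = [[1, 2], [3]], Q = [[1, 2], [3]]

Insert each entry of the permutation into P by Schensted row insertion, recording in Q the position of each new cell.

Insert 1: appended to row 1. P = [[1]].
Insert 3: appended to row 1. P = [[1, 3]].
Insert 2: 2 bumps 3 from row 1; 3 starts row 2. P = [[1, 2], [3]].

So P = [[1, 2], [3]], Q = [[1, 2], [3]].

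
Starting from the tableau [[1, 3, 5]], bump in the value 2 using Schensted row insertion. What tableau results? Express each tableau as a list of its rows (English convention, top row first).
In row 1, 2 replaces 3 (the leftmost entry greater than 2); 3 is bumped to row 2. 3 starts a new row 2. The new tableau is [[1, 2, 5], [3]].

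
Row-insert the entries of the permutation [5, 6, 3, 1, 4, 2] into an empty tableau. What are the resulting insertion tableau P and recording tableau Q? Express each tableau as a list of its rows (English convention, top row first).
P = [[1, 2], [3, 4], [5, 6]], Q = [[1, 2], [3, 5], [4, 6]]

Insert each entry of the permutation into P by Schensted row insertion, recording in Q the position of each new cell.

Insert 5: appended to row 1. P = [[5]], Q = [[1]].
Insert 6: appended to row 1. P = [[5, 6]], Q = [[1, 2]].
Insert 3: 3 bumps 5 from row 1; 5 starts row 2. P = [[3, 6], [5]], Q = [[1, 2], [3]].
Insert 1: 1 bumps 3 from row 1; 3 bumps 5 from row 2; 5 starts row 3. P = [[1, 6], [3], [5]], Q = [[1, 2], [3], [4]].
Insert 4: 4 bumps 6 from row 1; 6 appends to row 2. P = [[1, 4], [3, 6], [5]], Q = [[1, 2], [3, 5], [4]].
Insert 2: 2 bumps 4 from row 1; 4 bumps 6 from row 2; 6 appends to row 3. P = [[1, 2], [3, 4], [5, 6]], Q = [[1, 2], [3, 5], [4, 6]].

So P = [[1, 2], [3, 4], [5, 6]], Q = [[1, 2], [3, 5], [4, 6]].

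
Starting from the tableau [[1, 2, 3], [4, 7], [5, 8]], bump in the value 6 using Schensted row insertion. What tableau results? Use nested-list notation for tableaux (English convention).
6 is larger than every entry of row 1, so it is appended to row 1. The new tableau is [[1, 2, 3, 6], [4, 7], [5, 8]].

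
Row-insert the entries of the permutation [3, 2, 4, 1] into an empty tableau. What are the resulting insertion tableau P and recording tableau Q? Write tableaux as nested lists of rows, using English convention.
P = [[1, 4], [2], [3]], Q = [[1, 3], [2], [4]]

Insert each entry of the permutation into P by Schensted row insertion, recording in Q the position of each new cell.

Insert 3: appended to row 1. P = [[3]], Q = [[1]].
Insert 2: 2 bumps 3 from row 1; 3 starts row 2. P = [[2], [3]], Q = [[1], [2]].
Insert 4: appended to row 1. P = [[2, 4], [3]], Q = [[1, 3], [2]].
Insert 1: 1 bumps 2 from row 1; 2 bumps 3 from row 2; 3 starts row 3. P = [[1, 4], [2], [3]], Q = [[1, 3], [2], [4]].

So P = [[1, 4], [2], [3]], Q = [[1, 3], [2], [4]].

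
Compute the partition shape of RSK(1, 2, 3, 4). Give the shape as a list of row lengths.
[4]

Row-insert each entry into an empty tableau.

After inserting 1: P = [[1]].
After inserting 2: P = [[1, 2]].
After inserting 3: P = [[1, 2, 3]].
After inserting 4: P = [[1, 2, 3, 4]].

The final insertion tableau P = [[1, 2, 3, 4]] has shape [4].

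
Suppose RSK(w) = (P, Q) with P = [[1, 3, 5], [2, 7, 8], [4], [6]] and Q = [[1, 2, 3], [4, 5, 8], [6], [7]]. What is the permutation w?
6 7 8 2 4 3 1 5

Reverse the RSK construction: for i from n down to 1, find the cell of Q containing i, remove the entry at that cell from P, and reverse-bump it up through P; the value ejected from row 1 is w(i).

Step i=8: Q has 8 at row 2, column 3; remove 8 from row 2 of P and reverse-bump: 8 enters row 1 and ejects 5. So w(8) = 5. P is now [[1, 3, 8], [2, 7], [4], [6]].
Step i=7: Q has 7 at row 4, column 1; remove 6 from row 4 of P and reverse-bump: 6 enters row 3 and ejects 4; 4 enters row 2 and ejects 2; 2 enters row 1 and ejects 1. So w(7) = 1. P is now [[2, 3, 8], [4, 7], [6]].
Step i=6: Q has 6 at row 3, column 1; remove 6 from row 3 of P and reverse-bump: 6 enters row 2 and ejects 4; 4 enters row 1 and ejects 3. So w(6) = 3. P is now [[2, 4, 8], [6, 7]].
Step i=5: Q has 5 at row 2, column 2; remove 7 from row 2 of P and reverse-bump: 7 enters row 1 and ejects 4. So w(5) = 4. P is now [[2, 7, 8], [6]].
Step i=4: Q has 4 at row 2, column 1; remove 6 from row 2 of P and reverse-bump: 6 enters row 1 and ejects 2. So w(4) = 2. P is now [[6, 7, 8]].
Step i=3: Q has 3 at row 1, column 3; remove that cell from P, ejecting 8. So w(3) = 8. P is now [[6, 7]].
Step i=2: Q has 2 at row 1, column 2; remove that cell from P, ejecting 7. So w(2) = 7. P is now [[6]].
Step i=1: Q has 1 at row 1, column 1; remove that cell from P, ejecting 6. So w(1) = 6. P is now [].

So w = 6 7 8 2 4 3 1 5.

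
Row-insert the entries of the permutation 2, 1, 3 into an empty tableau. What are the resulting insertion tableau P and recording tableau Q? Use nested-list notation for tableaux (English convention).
P = [[1, 3], [2]], Q = [[1, 3], [2]]

Insert each entry of the permutation into P by Schensted row insertion, recording in Q the position of each new cell.

Insert 2: appended to row 1. P = [[2]].
Insert 1: 1 bumps 2 from row 1; 2 starts row 2. P = [[1], [2]].
Insert 3: appended to row 1. P = [[1, 3], [2]].

So P = [[1, 3], [2]], Q = [[1, 3], [2]].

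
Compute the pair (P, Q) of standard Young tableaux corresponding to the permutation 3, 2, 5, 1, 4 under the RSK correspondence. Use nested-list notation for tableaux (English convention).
P = [[1, 4], [2, 5], [3]], Q = [[1, 3], [2, 5], [4]]

Insert each entry of the permutation into P by Schensted row insertion, recording in Q the position of each new cell.

Insert 3: appended to row 1. P = [[3]].
Insert 2: 2 bumps 3 from row 1; 3 starts row 2. P = [[2], [3]].
Insert 5: appended to row 1. P = [[2, 5], [3]].
Insert 1: 1 bumps 2 from row 1; 2 bumps 3 from row 2; 3 starts row 3. P = [[1, 5], [2], [3]].
Insert 4: 4 bumps 5 from row 1; 5 appends to row 2. P = [[1, 4], [2, 5], [3]].

So P = [[1, 4], [2, 5], [3]], Q = [[1, 3], [2, 5], [4]].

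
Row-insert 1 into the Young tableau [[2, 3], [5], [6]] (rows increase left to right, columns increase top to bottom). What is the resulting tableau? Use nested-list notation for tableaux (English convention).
In row 1, 1 replaces 2 (the leftmost entry greater than 1); 2 is bumped to row 2. In row 2, 2 replaces 5 (the leftmost entry greater than 2); 5 is bumped to row 3. In row 3, 5 replaces 6 (the leftmost entry greater than 5); 6 is bumped to row 4. 6 starts a new row 4. The new tableau is [[1, 3], [2], [5], [6]].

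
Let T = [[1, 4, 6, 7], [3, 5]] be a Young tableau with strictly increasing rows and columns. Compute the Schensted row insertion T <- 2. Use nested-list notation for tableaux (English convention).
[[1, 2, 6, 7], [3, 4], [5]]

In row 1, 2 replaces 4 (the leftmost entry greater than 2); 4 is bumped to row 2. In row 2, 4 replaces 5 (the leftmost entry greater than 4); 5 is bumped to row 3. 5 starts a new row 3. The new tableau is [[1, 2, 6, 7], [3, 4], [5]].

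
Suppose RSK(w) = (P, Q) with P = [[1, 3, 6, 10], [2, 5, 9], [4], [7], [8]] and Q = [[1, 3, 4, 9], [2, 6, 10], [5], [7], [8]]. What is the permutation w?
8 4 7 9 2 5 3 1 10 6

Reverse the RSK construction: for i from n down to 1, find the cell of Q containing i, remove the entry at that cell from P, and reverse-bump it up through P; the value ejected from row 1 is w(i).

Step i=10: Q has 10 at row 2, column 3; remove 9 from row 2 of P and reverse-bump: 9 enters row 1 and ejects 6. So w(10) = 6. P is now [[1, 3, 9, 10], [2, 5], [4], [7], [8]].
Step i=9: Q has 9 at row 1, column 4; remove that cell from P, ejecting 10. So w(9) = 10. P is now [[1, 3, 9], [2, 5], [4], [7], [8]].
Step i=8: Q has 8 at row 5, column 1; remove 8 from row 5 of P and reverse-bump: 8 enters row 4 and ejects 7; 7 enters row 3 and ejects 4; 4 enters row 2 and ejects 2; 2 enters row 1 and ejects 1. So w(8) = 1. P is now [[2, 3, 9], [4, 5], [7], [8]].
Step i=7: Q has 7 at row 4, column 1; remove 8 from row 4 of P and reverse-bump: 8 enters row 3 and ejects 7; 7 enters row 2 and ejects 5; 5 enters row 1 and ejects 3. So w(7) = 3. P is now [[2, 5, 9], [4, 7], [8]].
Step i=6: Q has 6 at row 2, column 2; remove 7 from row 2 of P and reverse-bump: 7 enters row 1 and ejects 5. So w(6) = 5. P is now [[2, 7, 9], [4], [8]].
Step i=5: Q has 5 at row 3, column 1; remove 8 from row 3 of P and reverse-bump: 8 enters row 2 and ejects 4; 4 enters row 1 and ejects 2. So w(5) = 2. P is now [[4, 7, 9], [8]].
Step i=4: Q has 4 at row 1, column 3; remove that cell from P, ejecting 9. So w(4) = 9. P is now [[4, 7], [8]].
Step i=3: Q has 3 at row 1, column 2; remove that cell from P, ejecting 7. So w(3) = 7. P is now [[4], [8]].
Step i=2: Q has 2 at row 2, column 1; remove 8 from row 2 of P and reverse-bump: 8 enters row 1 and ejects 4. So w(2) = 4. P is now [[8]].
Step i=1: Q has 1 at row 1, column 1; remove that cell from P, ejecting 8. So w(1) = 8. P is now [].

So w = 8 4 7 9 2 5 3 1 10 6.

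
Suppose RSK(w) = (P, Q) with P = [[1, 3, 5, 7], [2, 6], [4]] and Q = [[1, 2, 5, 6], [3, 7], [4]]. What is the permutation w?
Reverse the RSK construction: for i from n down to 1, find the cell of Q containing i, remove the entry at that cell from P, and reverse-bump it up through P; the value ejected from row 1 is w(i).

Step i=7: Q has 7 at row 2, column 2; remove 6 from row 2 of P and reverse-bump: 6 enters row 1 and ejects 5. So w(7) = 5. P is now [[1, 3, 6, 7], [2], [4]].
Step i=6: Q has 6 at row 1, column 4; remove that cell from P, ejecting 7. So w(6) = 7. P is now [[1, 3, 6], [2], [4]].
Step i=5: Q has 5 at row 1, column 3; remove that cell from P, ejecting 6. So w(5) = 6. P is now [[1, 3], [2], [4]].
Step i=4: Q has 4 at row 3, column 1; remove 4 from row 3 of P and reverse-bump: 4 enters row 2 and ejects 2; 2 enters row 1 and ejects 1. So w(4) = 1. P is now [[2, 3], [4]].
Step i=3: Q has 3 at row 2, column 1; remove 4 from row 2 of P and reverse-bump: 4 enters row 1 and ejects 3. So w(3) = 3. P is now [[2, 4]].
Step i=2: Q has 2 at row 1, column 2; remove that cell from P, ejecting 4. So w(2) = 4. P is now [[2]].
Step i=1: Q has 1 at row 1, column 1; remove that cell from P, ejecting 2. So w(1) = 2. P is now [].

So w = 2 4 3 1 6 7 5.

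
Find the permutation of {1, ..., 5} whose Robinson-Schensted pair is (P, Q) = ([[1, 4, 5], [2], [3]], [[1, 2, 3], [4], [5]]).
Reverse the RSK construction: for i from n down to 1, find the cell of Q containing i, remove the entry at that cell from P, and reverse-bump it up through P; the value ejected from row 1 is w(i).

Step i=5: Q has 5 at row 3, column 1; remove 3 from row 3 of P and reverse-bump: 3 enters row 2 and ejects 2; 2 enters row 1 and ejects 1. So w(5) = 1. P is now [[2, 4, 5], [3]].
Step i=4: Q has 4 at row 2, column 1; remove 3 from row 2 of P and reverse-bump: 3 enters row 1 and ejects 2. So w(4) = 2. P is now [[3, 4, 5]].
Step i=3: Q has 3 at row 1, column 3; remove that cell from P, ejecting 5. So w(3) = 5. P is now [[3, 4]].
Step i=2: Q has 2 at row 1, column 2; remove that cell from P, ejecting 4. So w(2) = 4. P is now [[3]].
Step i=1: Q has 1 at row 1, column 1; remove that cell from P, ejecting 3. So w(1) = 3. P is now [].

So w = 3 4 5 2 1.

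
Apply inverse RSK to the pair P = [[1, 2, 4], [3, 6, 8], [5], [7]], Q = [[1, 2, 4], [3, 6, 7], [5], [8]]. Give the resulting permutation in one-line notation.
Reverse the RSK construction: for i from n down to 1, find the cell of Q containing i, remove the entry at that cell from P, and reverse-bump it up through P; the value ejected from row 1 is w(i).

Step i=8: Q has 8 at row 4, column 1; remove 7 from row 4 of P and reverse-bump: 7 enters row 3 and ejects 5; 5 enters row 2 and ejects 3; 3 enters row 1 and ejects 2. So w(8) = 2. P is now [[1, 3, 4], [5, 6, 8], [7]].
Step i=7: Q has 7 at row 2, column 3; remove 8 from row 2 of P and reverse-bump: 8 enters row 1 and ejects 4. So w(7) = 4. P is now [[1, 3, 8], [5, 6], [7]].
Step i=6: Q has 6 at row 2, column 2; remove 6 from row 2 of P and reverse-bump: 6 enters row 1 and ejects 3. So w(6) = 3. P is now [[1, 6, 8], [5], [7]].
Step i=5: Q has 5 at row 3, column 1; remove 7 from row 3 of P and reverse-bump: 7 enters row 2 and ejects 5; 5 enters row 1 and ejects 1. So w(5) = 1. P is now [[5, 6, 8], [7]].
Step i=4: Q has 4 at row 1, column 3; remove that cell from P, ejecting 8. So w(4) = 8. P is now [[5, 6], [7]].
Step i=3: Q has 3 at row 2, column 1; remove 7 from row 2 of P and reverse-bump: 7 enters row 1 and ejects 6. So w(3) = 6. P is now [[5, 7]].
Step i=2: Q has 2 at row 1, column 2; remove that cell from P, ejecting 7. So w(2) = 7. P is now [[5]].
Step i=1: Q has 1 at row 1, column 1; remove that cell from P, ejecting 5. So w(1) = 5. P is now [].

So w = 5 7 6 8 1 3 4 2.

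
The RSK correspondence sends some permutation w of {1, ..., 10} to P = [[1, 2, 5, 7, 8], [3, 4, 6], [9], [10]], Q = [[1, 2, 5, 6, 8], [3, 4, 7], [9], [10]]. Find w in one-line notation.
3 4 1 2 6 10 7 9 8 5

Reverse the RSK construction: for i from n down to 1, find the cell of Q containing i, remove the entry at that cell from P, and reverse-bump it up through P; the value ejected from row 1 is w(i).

Step i=10: Q has 10 at row 4, column 1; remove 10 from row 4 of P and reverse-bump: 10 enters row 3 and ejects 9; 9 enters row 2 and ejects 6; 6 enters row 1 and ejects 5. So w(10) = 5. P is now [[1, 2, 6, 7, 8], [3, 4, 9], [10]].
Step i=9: Q has 9 at row 3, column 1; remove 10 from row 3 of P and reverse-bump: 10 enters row 2 and ejects 9; 9 enters row 1 and ejects 8. So w(9) = 8. P is now [[1, 2, 6, 7, 9], [3, 4, 10]].
Step i=8: Q has 8 at row 1, column 5; remove that cell from P, ejecting 9. So w(8) = 9. P is now [[1, 2, 6, 7], [3, 4, 10]].
Step i=7: Q has 7 at row 2, column 3; remove 10 from row 2 of P and reverse-bump: 10 enters row 1 and ejects 7. So w(7) = 7. P is now [[1, 2, 6, 10], [3, 4]].
Step i=6: Q has 6 at row 1, column 4; remove that cell from P, ejecting 10. So w(6) = 10. P is now [[1, 2, 6], [3, 4]].
Step i=5: Q has 5 at row 1, column 3; remove that cell from P, ejecting 6. So w(5) = 6. P is now [[1, 2], [3, 4]].
Step i=4: Q has 4 at row 2, column 2; remove 4 from row 2 of P and reverse-bump: 4 enters row 1 and ejects 2. So w(4) = 2. P is now [[1, 4], [3]].
Step i=3: Q has 3 at row 2, column 1; remove 3 from row 2 of P and reverse-bump: 3 enters row 1 and ejects 1. So w(3) = 1. P is now [[3, 4]].
Step i=2: Q has 2 at row 1, column 2; remove that cell from P, ejecting 4. So w(2) = 4. P is now [[3]].
Step i=1: Q has 1 at row 1, column 1; remove that cell from P, ejecting 3. So w(1) = 3. P is now [].

So w = 3 4 1 2 6 10 7 9 8 5.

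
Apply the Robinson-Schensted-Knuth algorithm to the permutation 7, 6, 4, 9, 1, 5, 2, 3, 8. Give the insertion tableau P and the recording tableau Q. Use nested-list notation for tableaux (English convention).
Insert each entry of the permutation into P by Schensted row insertion, recording in Q the position of each new cell.

Insert 7: appended to row 1. P = [[7]], Q = [[1]].
Insert 6: 6 bumps 7 from row 1; 7 starts row 2. P = [[6], [7]], Q = [[1], [2]].
Insert 4: 4 bumps 6 from row 1; 6 bumps 7 from row 2; 7 starts row 3. P = [[4], [6], [7]], Q = [[1], [2], [3]].
Insert 9: appended to row 1. P = [[4, 9], [6], [7]], Q = [[1, 4], [2], [3]].
Insert 1: 1 bumps 4 from row 1; 4 bumps 6 from row 2; 6 bumps 7 from row 3; 7 starts row 4. P = [[1, 9], [4], [6], [7]], Q = [[1, 4], [2], [3], [5]].
Insert 5: 5 bumps 9 from row 1; 9 appends to row 2. P = [[1, 5], [4, 9], [6], [7]], Q = [[1, 4], [2, 6], [3], [5]].
Insert 2: 2 bumps 5 from row 1; 5 bumps 9 from row 2; 9 appends to row 3. P = [[1, 2], [4, 5], [6, 9], [7]], Q = [[1, 4], [2, 6], [3, 7], [5]].
Insert 3: appended to row 1. P = [[1, 2, 3], [4, 5], [6, 9], [7]], Q = [[1, 4, 8], [2, 6], [3, 7], [5]].
Insert 8: appended to row 1. P = [[1, 2, 3, 8], [4, 5], [6, 9], [7]], Q = [[1, 4, 8, 9], [2, 6], [3, 7], [5]].

So P = [[1, 2, 3, 8], [4, 5], [6, 9], [7]], Q = [[1, 4, 8, 9], [2, 6], [3, 7], [5]].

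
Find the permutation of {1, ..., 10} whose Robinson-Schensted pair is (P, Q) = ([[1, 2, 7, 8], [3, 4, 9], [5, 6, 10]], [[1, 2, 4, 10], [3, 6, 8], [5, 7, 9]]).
Reverse the RSK construction: for i from n down to 1, find the cell of Q containing i, remove the entry at that cell from P, and reverse-bump it up through P; the value ejected from row 1 is w(i).

Step i=10: Q has 10 at row 1, column 4; remove that cell from P, ejecting 8. So w(10) = 8. P is now [[1, 2, 7], [3, 4, 9], [5, 6, 10]].
Step i=9: Q has 9 at row 3, column 3; remove 10 from row 3 of P and reverse-bump: 10 enters row 2 and ejects 9; 9 enters row 1 and ejects 7. So w(9) = 7. P is now [[1, 2, 9], [3, 4, 10], [5, 6]].
Step i=8: Q has 8 at row 2, column 3; remove 10 from row 2 of P and reverse-bump: 10 enters row 1 and ejects 9. So w(8) = 9. P is now [[1, 2, 10], [3, 4], [5, 6]].
Step i=7: Q has 7 at row 3, column 2; remove 6 from row 3 of P and reverse-bump: 6 enters row 2 and ejects 4; 4 enters row 1 and ejects 2. So w(7) = 2. P is now [[1, 4, 10], [3, 6], [5]].
Step i=6: Q has 6 at row 2, column 2; remove 6 from row 2 of P and reverse-bump: 6 enters row 1 and ejects 4. So w(6) = 4. P is now [[1, 6, 10], [3], [5]].
Step i=5: Q has 5 at row 3, column 1; remove 5 from row 3 of P and reverse-bump: 5 enters row 2 and ejects 3; 3 enters row 1 and ejects 1. So w(5) = 1. P is now [[3, 6, 10], [5]].
Step i=4: Q has 4 at row 1, column 3; remove that cell from P, ejecting 10. So w(4) = 10. P is now [[3, 6], [5]].
Step i=3: Q has 3 at row 2, column 1; remove 5 from row 2 of P and reverse-bump: 5 enters row 1 and ejects 3. So w(3) = 3. P is now [[5, 6]].
Step i=2: Q has 2 at row 1, column 2; remove that cell from P, ejecting 6. So w(2) = 6. P is now [[5]].
Step i=1: Q has 1 at row 1, column 1; remove that cell from P, ejecting 5. So w(1) = 5. P is now [].

So w = 5 6 3 10 1 4 2 9 7 8.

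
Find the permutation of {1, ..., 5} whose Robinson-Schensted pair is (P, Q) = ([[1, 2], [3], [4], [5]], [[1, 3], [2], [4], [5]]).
5 1 4 3 2

Reverse the RSK construction: for i from n down to 1, find the cell of Q containing i, remove the entry at that cell from P, and reverse-bump it up through P; the value ejected from row 1 is w(i).

Step i=5: Q has 5 at row 4, column 1; remove 5 from row 4 of P and reverse-bump: 5 enters row 3 and ejects 4; 4 enters row 2 and ejects 3; 3 enters row 1 and ejects 2. So w(5) = 2. P is now [[1, 3], [4], [5]].
Step i=4: Q has 4 at row 3, column 1; remove 5 from row 3 of P and reverse-bump: 5 enters row 2 and ejects 4; 4 enters row 1 and ejects 3. So w(4) = 3. P is now [[1, 4], [5]].
Step i=3: Q has 3 at row 1, column 2; remove that cell from P, ejecting 4. So w(3) = 4. P is now [[1], [5]].
Step i=2: Q has 2 at row 2, column 1; remove 5 from row 2 of P and reverse-bump: 5 enters row 1 and ejects 1. So w(2) = 1. P is now [[5]].
Step i=1: Q has 1 at row 1, column 1; remove that cell from P, ejecting 5. So w(1) = 5. P is now [].

So w = 5 1 4 3 2.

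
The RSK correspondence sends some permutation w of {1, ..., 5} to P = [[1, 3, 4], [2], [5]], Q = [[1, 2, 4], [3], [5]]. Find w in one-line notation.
Reverse RSK: for i = n, n-1, ..., 1, locate i in Q, remove the corresponding corner cell from P, and reverse-bump its entry up through P; the value ejected from row 1 is w(i).

So w = 2 5 3 4 1.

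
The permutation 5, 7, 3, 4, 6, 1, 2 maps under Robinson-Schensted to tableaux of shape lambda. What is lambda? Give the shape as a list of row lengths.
[3, 2, 2]

Row-insert each entry into an empty tableau.

After inserting 5: P = [[5]].
After inserting 7: P = [[5, 7]].
After inserting 3: P = [[3, 7], [5]].
After inserting 4: P = [[3, 4], [5, 7]].
After inserting 6: P = [[3, 4, 6], [5, 7]].
After inserting 1: P = [[1, 4, 6], [3, 7], [5]].
After inserting 2: P = [[1, 2, 6], [3, 4], [5, 7]].

The final insertion tableau P = [[1, 2, 6], [3, 4], [5, 7]] has shape [3, 2, 2].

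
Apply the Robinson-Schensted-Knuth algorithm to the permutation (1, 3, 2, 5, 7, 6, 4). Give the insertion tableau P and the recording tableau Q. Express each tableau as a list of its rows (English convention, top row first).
Insert each entry of the permutation into P by Schensted row insertion, recording in Q the position of each new cell.

Insert 1: appended to row 1. P = [[1]].
Insert 3: appended to row 1. P = [[1, 3]].
Insert 2: 2 bumps 3 from row 1; 3 starts row 2. P = [[1, 2], [3]].
Insert 5: appended to row 1. P = [[1, 2, 5], [3]].
Insert 7: appended to row 1. P = [[1, 2, 5, 7], [3]].
Insert 6: 6 bumps 7 from row 1; 7 appends to row 2. P = [[1, 2, 5, 6], [3, 7]].
Insert 4: 4 bumps 5 from row 1; 5 bumps 7 from row 2; 7 starts row 3. P = [[1, 2, 4, 6], [3, 5], [7]].

So P = [[1, 2, 4, 6], [3, 5], [7]], Q = [[1, 2, 4, 5], [3, 6], [7]].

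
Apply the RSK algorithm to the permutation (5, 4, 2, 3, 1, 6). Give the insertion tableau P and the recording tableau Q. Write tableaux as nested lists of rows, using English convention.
Insert each entry of the permutation into P by Schensted row insertion, recording in Q the position of each new cell.

After inserting 5: P = [[5]].
After inserting 4: P = [[4], [5]].
After inserting 2: P = [[2], [4], [5]].
After inserting 3: P = [[2, 3], [4], [5]].
After inserting 1: P = [[1, 3], [2], [4], [5]].
After inserting 6: P = [[1, 3, 6], [2], [4], [5]].

So P = [[1, 3, 6], [2], [4], [5]], Q = [[1, 4, 6], [2], [3], [5]].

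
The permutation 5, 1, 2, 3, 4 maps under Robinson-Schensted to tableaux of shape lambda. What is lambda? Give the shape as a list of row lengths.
[4, 1]

Row-insert each entry into an empty tableau.

After inserting 5: P = [[5]].
After inserting 1: P = [[1], [5]].
After inserting 2: P = [[1, 2], [5]].
After inserting 3: P = [[1, 2, 3], [5]].
After inserting 4: P = [[1, 2, 3, 4], [5]].

The final insertion tableau P = [[1, 2, 3, 4], [5]] has shape [4, 1].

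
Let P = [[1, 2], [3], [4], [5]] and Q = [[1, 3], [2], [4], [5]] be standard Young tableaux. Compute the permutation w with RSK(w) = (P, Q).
Reverse the RSK construction: for i from n down to 1, find the cell of Q containing i, remove the entry at that cell from P, and reverse-bump it up through P; the value ejected from row 1 is w(i).

Step i=5: Q has 5 at row 4, column 1; remove 5 from row 4 of P and reverse-bump: 5 enters row 3 and ejects 4; 4 enters row 2 and ejects 3; 3 enters row 1 and ejects 2. So w(5) = 2. P is now [[1, 3], [4], [5]].
Step i=4: Q has 4 at row 3, column 1; remove 5 from row 3 of P and reverse-bump: 5 enters row 2 and ejects 4; 4 enters row 1 and ejects 3. So w(4) = 3. P is now [[1, 4], [5]].
Step i=3: Q has 3 at row 1, column 2; remove that cell from P, ejecting 4. So w(3) = 4. P is now [[1], [5]].
Step i=2: Q has 2 at row 2, column 1; remove 5 from row 2 of P and reverse-bump: 5 enters row 1 and ejects 1. So w(2) = 1. P is now [[5]].
Step i=1: Q has 1 at row 1, column 1; remove that cell from P, ejecting 5. So w(1) = 5. P is now [].

So w = 5 1 4 3 2.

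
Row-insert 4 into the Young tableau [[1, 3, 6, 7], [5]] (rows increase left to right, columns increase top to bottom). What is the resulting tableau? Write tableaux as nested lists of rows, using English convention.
In row 1, 4 replaces 6 (the leftmost entry greater than 4); 6 is bumped to row 2. 6 is appended to row 2. The new tableau is [[1, 3, 4, 7], [5, 6]].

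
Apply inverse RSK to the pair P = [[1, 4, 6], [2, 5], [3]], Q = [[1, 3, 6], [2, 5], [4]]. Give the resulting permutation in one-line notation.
3 2 5 1 4 6

Reverse RSK: for i = n, n-1, ..., 1, locate i in Q, remove the corresponding corner cell from P, and reverse-bump its entry up through P; the value ejected from row 1 is w(i).

So w = 3 2 5 1 4 6.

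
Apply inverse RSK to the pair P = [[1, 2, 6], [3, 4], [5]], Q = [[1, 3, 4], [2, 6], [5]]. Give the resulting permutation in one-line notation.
5 3 4 6 1 2

Reverse the RSK construction: for i from n down to 1, find the cell of Q containing i, remove the entry at that cell from P, and reverse-bump it up through P; the value ejected from row 1 is w(i).

Step i=6: Q has 6 at row 2, column 2; remove 4 from row 2 of P and reverse-bump: 4 enters row 1 and ejects 2. So w(6) = 2. P is now [[1, 4, 6], [3], [5]].
Step i=5: Q has 5 at row 3, column 1; remove 5 from row 3 of P and reverse-bump: 5 enters row 2 and ejects 3; 3 enters row 1 and ejects 1. So w(5) = 1. P is now [[3, 4, 6], [5]].
Step i=4: Q has 4 at row 1, column 3; remove that cell from P, ejecting 6. So w(4) = 6. P is now [[3, 4], [5]].
Step i=3: Q has 3 at row 1, column 2; remove that cell from P, ejecting 4. So w(3) = 4. P is now [[3], [5]].
Step i=2: Q has 2 at row 2, column 1; remove 5 from row 2 of P and reverse-bump: 5 enters row 1 and ejects 3. So w(2) = 3. P is now [[5]].
Step i=1: Q has 1 at row 1, column 1; remove that cell from P, ejecting 5. So w(1) = 5. P is now [].

So w = 5 3 4 6 1 2.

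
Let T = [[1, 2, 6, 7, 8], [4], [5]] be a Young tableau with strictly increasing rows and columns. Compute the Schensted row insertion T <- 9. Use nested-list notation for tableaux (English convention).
9 is larger than every entry of row 1, so it is appended to row 1. The new tableau is [[1, 2, 6, 7, 8, 9], [4], [5]].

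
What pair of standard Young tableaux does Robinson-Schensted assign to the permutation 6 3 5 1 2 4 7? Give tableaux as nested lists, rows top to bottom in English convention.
P = [[1, 2, 4, 7], [3, 5], [6]], Q = [[1, 3, 6, 7], [2, 5], [4]]

Insert each entry of the permutation into P by Schensted row insertion, recording in Q the position of each new cell.

Insert 6: appended to row 1. P = [[6]].
Insert 3: 3 bumps 6 from row 1; 6 starts row 2. P = [[3], [6]].
Insert 5: appended to row 1. P = [[3, 5], [6]].
Insert 1: 1 bumps 3 from row 1; 3 bumps 6 from row 2; 6 starts row 3. P = [[1, 5], [3], [6]].
Insert 2: 2 bumps 5 from row 1; 5 appends to row 2. P = [[1, 2], [3, 5], [6]].
Insert 4: appended to row 1. P = [[1, 2, 4], [3, 5], [6]].
Insert 7: appended to row 1. P = [[1, 2, 4, 7], [3, 5], [6]].

So P = [[1, 2, 4, 7], [3, 5], [6]], Q = [[1, 3, 6, 7], [2, 5], [4]].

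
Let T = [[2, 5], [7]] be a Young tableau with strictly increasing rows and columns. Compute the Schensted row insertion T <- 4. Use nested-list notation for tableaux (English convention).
[[2, 4], [5], [7]]

In row 1, 4 replaces 5 (the leftmost entry greater than 4); 5 is bumped to row 2. In row 2, 5 replaces 7 (the leftmost entry greater than 5); 7 is bumped to row 3. 7 starts a new row 3. The new tableau is [[2, 4], [5], [7]].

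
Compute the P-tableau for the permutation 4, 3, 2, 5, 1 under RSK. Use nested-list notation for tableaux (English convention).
P = [[1, 5], [2], [3], [4]]

Insert 4: appended to row 1. P = [[4]].
Insert 3: 3 bumps 4 from row 1; 4 starts row 2. P = [[3], [4]].
Insert 2: 2 bumps 3 from row 1; 3 bumps 4 from row 2; 4 starts row 3. P = [[2], [3], [4]].
Insert 5: appended to row 1. P = [[2, 5], [3], [4]].
Insert 1: 1 bumps 2 from row 1; 2 bumps 3 from row 2; 3 bumps 4 from row 3; 4 starts row 4. P = [[1, 5], [2], [3], [4]].

So P = [[1, 5], [2], [3], [4]].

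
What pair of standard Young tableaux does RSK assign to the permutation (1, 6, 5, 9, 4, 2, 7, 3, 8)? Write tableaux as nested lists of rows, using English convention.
Insert each entry of the permutation into P by Schensted row insertion, recording in Q the position of each new cell.

After inserting 1: P = [[1]].
After inserting 6: P = [[1, 6]].
After inserting 5: P = [[1, 5], [6]].
After inserting 9: P = [[1, 5, 9], [6]].
After inserting 4: P = [[1, 4, 9], [5], [6]].
After inserting 2: P = [[1, 2, 9], [4], [5], [6]].
After inserting 7: P = [[1, 2, 7], [4, 9], [5], [6]].
After inserting 3: P = [[1, 2, 3], [4, 7], [5, 9], [6]].
After inserting 8: P = [[1, 2, 3, 8], [4, 7], [5, 9], [6]].

So P = [[1, 2, 3, 8], [4, 7], [5, 9], [6]], Q = [[1, 2, 4, 9], [3, 7], [5, 8], [6]].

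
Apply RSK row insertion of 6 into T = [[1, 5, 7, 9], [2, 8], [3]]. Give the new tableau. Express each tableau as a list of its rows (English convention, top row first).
[[1, 5, 6, 9], [2, 7], [3, 8]]

In row 1, 6 replaces 7 (the leftmost entry greater than 6); 7 is bumped to row 2. In row 2, 7 replaces 8 (the leftmost entry greater than 7); 8 is bumped to row 3. 8 is appended to row 3. The new tableau is [[1, 5, 6, 9], [2, 7], [3, 8]].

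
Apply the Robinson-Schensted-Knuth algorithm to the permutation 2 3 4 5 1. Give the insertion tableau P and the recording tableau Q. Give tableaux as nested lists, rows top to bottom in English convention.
P = [[1, 3, 4, 5], [2]], Q = [[1, 2, 3, 4], [5]]

Insert each entry of the permutation into P by Schensted row insertion, recording in Q the position of each new cell.

After inserting 2: P = [[2]].
After inserting 3: P = [[2, 3]].
After inserting 4: P = [[2, 3, 4]].
After inserting 5: P = [[2, 3, 4, 5]].
After inserting 1: P = [[1, 3, 4, 5], [2]].

So P = [[1, 3, 4, 5], [2]], Q = [[1, 2, 3, 4], [5]].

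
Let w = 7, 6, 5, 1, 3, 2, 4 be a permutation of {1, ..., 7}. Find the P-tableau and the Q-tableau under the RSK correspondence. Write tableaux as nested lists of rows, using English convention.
P = [[1, 2, 4], [3], [5], [6], [7]], Q = [[1, 5, 7], [2], [3], [4], [6]]

Insert each entry of the permutation into P by Schensted row insertion, recording in Q the position of each new cell.

After inserting 7: P = [[7]].
After inserting 6: P = [[6], [7]].
After inserting 5: P = [[5], [6], [7]].
After inserting 1: P = [[1], [5], [6], [7]].
After inserting 3: P = [[1, 3], [5], [6], [7]].
After inserting 2: P = [[1, 2], [3], [5], [6], [7]].
After inserting 4: P = [[1, 2, 4], [3], [5], [6], [7]].

So P = [[1, 2, 4], [3], [5], [6], [7]], Q = [[1, 5, 7], [2], [3], [4], [6]].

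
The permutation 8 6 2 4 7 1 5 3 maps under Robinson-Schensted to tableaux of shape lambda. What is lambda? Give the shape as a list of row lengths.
[3, 2, 2, 1]

Row-insert each entry into an empty tableau.

After inserting 8: P = [[8]].
After inserting 6: P = [[6], [8]].
After inserting 2: P = [[2], [6], [8]].
After inserting 4: P = [[2, 4], [6], [8]].
After inserting 7: P = [[2, 4, 7], [6], [8]].
After inserting 1: P = [[1, 4, 7], [2], [6], [8]].
After inserting 5: P = [[1, 4, 5], [2, 7], [6], [8]].
After inserting 3: P = [[1, 3, 5], [2, 4], [6, 7], [8]].

The final insertion tableau P = [[1, 3, 5], [2, 4], [6, 7], [8]] has shape [3, 2, 2, 1].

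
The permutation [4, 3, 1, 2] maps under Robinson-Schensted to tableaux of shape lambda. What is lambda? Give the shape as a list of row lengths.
Row-insert each entry into an empty tableau.

After inserting 4: P = [[4]].
After inserting 3: P = [[3], [4]].
After inserting 1: P = [[1], [3], [4]].
After inserting 2: P = [[1, 2], [3], [4]].

The final insertion tableau P = [[1, 2], [3], [4]] has shape [2, 1, 1].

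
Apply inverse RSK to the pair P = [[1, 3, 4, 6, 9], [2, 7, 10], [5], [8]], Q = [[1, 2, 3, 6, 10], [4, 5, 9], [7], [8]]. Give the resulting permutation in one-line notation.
Reverse the RSK construction: for i from n down to 1, find the cell of Q containing i, remove the entry at that cell from P, and reverse-bump it up through P; the value ejected from row 1 is w(i).

Step i=10: Q has 10 at row 1, column 5; remove that cell from P, ejecting 9. So w(10) = 9. P is now [[1, 3, 4, 6], [2, 7, 10], [5], [8]].
Step i=9: Q has 9 at row 2, column 3; remove 10 from row 2 of P and reverse-bump: 10 enters row 1 and ejects 6. So w(9) = 6. P is now [[1, 3, 4, 10], [2, 7], [5], [8]].
Step i=8: Q has 8 at row 4, column 1; remove 8 from row 4 of P and reverse-bump: 8 enters row 3 and ejects 5; 5 enters row 2 and ejects 2; 2 enters row 1 and ejects 1. So w(8) = 1. P is now [[2, 3, 4, 10], [5, 7], [8]].
Step i=7: Q has 7 at row 3, column 1; remove 8 from row 3 of P and reverse-bump: 8 enters row 2 and ejects 7; 7 enters row 1 and ejects 4. So w(7) = 4. P is now [[2, 3, 7, 10], [5, 8]].
Step i=6: Q has 6 at row 1, column 4; remove that cell from P, ejecting 10. So w(6) = 10. P is now [[2, 3, 7], [5, 8]].
Step i=5: Q has 5 at row 2, column 2; remove 8 from row 2 of P and reverse-bump: 8 enters row 1 and ejects 7. So w(5) = 7. P is now [[2, 3, 8], [5]].
Step i=4: Q has 4 at row 2, column 1; remove 5 from row 2 of P and reverse-bump: 5 enters row 1 and ejects 3. So w(4) = 3. P is now [[2, 5, 8]].
Step i=3: Q has 3 at row 1, column 3; remove that cell from P, ejecting 8. So w(3) = 8. P is now [[2, 5]].
Step i=2: Q has 2 at row 1, column 2; remove that cell from P, ejecting 5. So w(2) = 5. P is now [[2]].
Step i=1: Q has 1 at row 1, column 1; remove that cell from P, ejecting 2. So w(1) = 2. P is now [].

So w = 2 5 8 3 7 10 4 1 6 9.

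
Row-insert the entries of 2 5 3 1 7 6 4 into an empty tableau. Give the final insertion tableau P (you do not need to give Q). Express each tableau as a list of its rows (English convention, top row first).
After inserting 2: P = [[2]].
After inserting 5: P = [[2, 5]].
After inserting 3: P = [[2, 3], [5]].
After inserting 1: P = [[1, 3], [2], [5]].
After inserting 7: P = [[1, 3, 7], [2], [5]].
After inserting 6: P = [[1, 3, 6], [2, 7], [5]].
After inserting 4: P = [[1, 3, 4], [2, 6], [5, 7]].

So P = [[1, 3, 4], [2, 6], [5, 7]].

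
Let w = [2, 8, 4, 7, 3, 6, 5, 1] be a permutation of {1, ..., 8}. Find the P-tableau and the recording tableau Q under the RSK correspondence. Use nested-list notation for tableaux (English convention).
Insert each entry of the permutation into P by Schensted row insertion, recording in Q the position of each new cell.

After inserting 2: P = [[2]].
After inserting 8: P = [[2, 8]].
After inserting 4: P = [[2, 4], [8]].
After inserting 7: P = [[2, 4, 7], [8]].
After inserting 3: P = [[2, 3, 7], [4], [8]].
After inserting 6: P = [[2, 3, 6], [4, 7], [8]].
After inserting 5: P = [[2, 3, 5], [4, 6], [7], [8]].
After inserting 1: P = [[1, 3, 5], [2, 6], [4], [7], [8]].

So P = [[1, 3, 5], [2, 6], [4], [7], [8]], Q = [[1, 2, 4], [3, 6], [5], [7], [8]].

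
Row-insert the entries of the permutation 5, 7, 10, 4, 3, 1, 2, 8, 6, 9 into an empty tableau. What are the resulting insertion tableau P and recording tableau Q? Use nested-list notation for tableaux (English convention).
P = [[1, 2, 6, 9], [3, 7, 8], [4, 10], [5]], Q = [[1, 2, 3, 10], [4, 7, 8], [5, 9], [6]]

Insert each entry of the permutation into P by Schensted row insertion, recording in Q the position of each new cell.

Insert 5: appended to row 1. P = [[5]], Q = [[1]].
Insert 7: appended to row 1. P = [[5, 7]], Q = [[1, 2]].
Insert 10: appended to row 1. P = [[5, 7, 10]], Q = [[1, 2, 3]].
Insert 4: 4 bumps 5 from row 1; 5 starts row 2. P = [[4, 7, 10], [5]], Q = [[1, 2, 3], [4]].
Insert 3: 3 bumps 4 from row 1; 4 bumps 5 from row 2; 5 starts row 3. P = [[3, 7, 10], [4], [5]], Q = [[1, 2, 3], [4], [5]].
Insert 1: 1 bumps 3 from row 1; 3 bumps 4 from row 2; 4 bumps 5 from row 3; 5 starts row 4. P = [[1, 7, 10], [3], [4], [5]], Q = [[1, 2, 3], [4], [5], [6]].
Insert 2: 2 bumps 7 from row 1; 7 appends to row 2. P = [[1, 2, 10], [3, 7], [4], [5]], Q = [[1, 2, 3], [4, 7], [5], [6]].
Insert 8: 8 bumps 10 from row 1; 10 appends to row 2. P = [[1, 2, 8], [3, 7, 10], [4], [5]], Q = [[1, 2, 3], [4, 7, 8], [5], [6]].
Insert 6: 6 bumps 8 from row 1; 8 bumps 10 from row 2; 10 appends to row 3. P = [[1, 2, 6], [3, 7, 8], [4, 10], [5]], Q = [[1, 2, 3], [4, 7, 8], [5, 9], [6]].
Insert 9: appended to row 1. P = [[1, 2, 6, 9], [3, 7, 8], [4, 10], [5]], Q = [[1, 2, 3, 10], [4, 7, 8], [5, 9], [6]].

So P = [[1, 2, 6, 9], [3, 7, 8], [4, 10], [5]], Q = [[1, 2, 3, 10], [4, 7, 8], [5, 9], [6]].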